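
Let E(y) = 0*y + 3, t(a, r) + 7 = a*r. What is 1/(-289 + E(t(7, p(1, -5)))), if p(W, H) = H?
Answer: -1/286 ≈ -0.0034965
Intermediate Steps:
t(a, r) = -7 + a*r
E(y) = 3 (E(y) = 0 + 3 = 3)
1/(-289 + E(t(7, p(1, -5)))) = 1/(-289 + 3) = 1/(-286) = -1/286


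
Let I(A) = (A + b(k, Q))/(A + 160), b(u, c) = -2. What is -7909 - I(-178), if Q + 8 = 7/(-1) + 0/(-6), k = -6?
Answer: -7919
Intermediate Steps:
Q = -15 (Q = -8 + (7/(-1) + 0/(-6)) = -8 + (7*(-1) + 0*(-1/6)) = -8 + (-7 + 0) = -8 - 7 = -15)
I(A) = (-2 + A)/(160 + A) (I(A) = (A - 2)/(A + 160) = (-2 + A)/(160 + A))
-7909 - I(-178) = -7909 - (-2 - 178)/(160 - 178) = -7909 - (-180)/(-18) = -7909 - (-1)*(-180)/18 = -7909 - 1*10 = -7909 - 10 = -7919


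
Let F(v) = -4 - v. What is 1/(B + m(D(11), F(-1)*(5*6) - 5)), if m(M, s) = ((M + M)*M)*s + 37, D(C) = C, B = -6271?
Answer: -1/29224 ≈ -3.4218e-5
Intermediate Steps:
m(M, s) = 37 + 2*s*M**2 (m(M, s) = ((2*M)*M)*s + 37 = (2*M**2)*s + 37 = 2*s*M**2 + 37 = 37 + 2*s*M**2)
1/(B + m(D(11), F(-1)*(5*6) - 5)) = 1/(-6271 + (37 + 2*((-4 - 1*(-1))*(5*6) - 5)*11**2)) = 1/(-6271 + (37 + 2*((-4 + 1)*30 - 5)*121)) = 1/(-6271 + (37 + 2*(-3*30 - 5)*121)) = 1/(-6271 + (37 + 2*(-90 - 5)*121)) = 1/(-6271 + (37 + 2*(-95)*121)) = 1/(-6271 + (37 - 22990)) = 1/(-6271 - 22953) = 1/(-29224) = -1/29224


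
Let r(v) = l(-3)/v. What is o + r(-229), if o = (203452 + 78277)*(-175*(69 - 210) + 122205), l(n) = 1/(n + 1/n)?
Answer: 94761014140803/2290 ≈ 4.1380e+10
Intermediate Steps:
o = 41380355520 (o = 281729*(-175*(-141) + 122205) = 281729*(24675 + 122205) = 281729*146880 = 41380355520)
r(v) = -3/(10*v) (r(v) = (-3/(1 + (-3)²))/v = (-3/(1 + 9))/v = (-3/10)/v = (-3*⅒)/v = -3/(10*v))
o + r(-229) = 41380355520 - 3/10/(-229) = 41380355520 - 3/10*(-1/229) = 41380355520 + 3/2290 = 94761014140803/2290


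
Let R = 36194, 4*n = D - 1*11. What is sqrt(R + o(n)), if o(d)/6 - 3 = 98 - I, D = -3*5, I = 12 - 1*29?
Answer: sqrt(36902) ≈ 192.10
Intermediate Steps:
I = -17 (I = 12 - 29 = -17)
D = -15
n = -13/2 (n = (-15 - 1*11)/4 = (-15 - 11)/4 = (1/4)*(-26) = -13/2 ≈ -6.5000)
o(d) = 708 (o(d) = 18 + 6*(98 - 1*(-17)) = 18 + 6*(98 + 17) = 18 + 6*115 = 18 + 690 = 708)
sqrt(R + o(n)) = sqrt(36194 + 708) = sqrt(36902)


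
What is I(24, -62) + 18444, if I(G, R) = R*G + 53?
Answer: 17009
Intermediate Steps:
I(G, R) = 53 + G*R (I(G, R) = G*R + 53 = 53 + G*R)
I(24, -62) + 18444 = (53 + 24*(-62)) + 18444 = (53 - 1488) + 18444 = -1435 + 18444 = 17009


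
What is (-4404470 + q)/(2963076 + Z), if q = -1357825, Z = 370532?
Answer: -5762295/3333608 ≈ -1.7285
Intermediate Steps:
(-4404470 + q)/(2963076 + Z) = (-4404470 - 1357825)/(2963076 + 370532) = -5762295/3333608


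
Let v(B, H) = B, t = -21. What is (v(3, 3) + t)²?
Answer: 324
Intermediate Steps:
(v(3, 3) + t)² = (3 - 21)² = (-18)² = 324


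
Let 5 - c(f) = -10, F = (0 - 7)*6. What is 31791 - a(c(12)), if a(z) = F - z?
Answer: 31848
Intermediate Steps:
F = -42 (F = -7*6 = -42)
c(f) = 15 (c(f) = 5 - 1*(-10) = 5 + 10 = 15)
a(z) = -42 - z
31791 - a(c(12)) = 31791 - (-42 - 1*15) = 31791 - (-42 - 15) = 31791 - 1*(-57) = 31791 + 57 = 31848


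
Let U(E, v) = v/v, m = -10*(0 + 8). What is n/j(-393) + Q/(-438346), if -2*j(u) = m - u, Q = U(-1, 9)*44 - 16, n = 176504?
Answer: -77369826766/68601149 ≈ -1127.8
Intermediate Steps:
m = -80 (m = -10*8 = -80)
U(E, v) = 1
Q = 28 (Q = 1*44 - 16 = 44 - 16 = 28)
j(u) = 40 + u/2 (j(u) = -(-80 - u)/2 = 40 + u/2)
n/j(-393) + Q/(-438346) = 176504/(40 + (½)*(-393)) + 28/(-438346) = 176504/(40 - 393/2) + 28*(-1/438346) = 176504/(-313/2) - 14/219173 = 176504*(-2/313) - 14/219173 = -353008/313 - 14/219173 = -77369826766/68601149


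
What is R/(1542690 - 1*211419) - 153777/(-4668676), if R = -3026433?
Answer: -4641572084047/2071757655732 ≈ -2.2404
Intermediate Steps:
R/(1542690 - 1*211419) - 153777/(-4668676) = -3026433/(1542690 - 1*211419) - 153777/(-4668676) = -3026433/(1542690 - 211419) - 153777*(-1/4668676) = -3026433/1331271 + 153777/4668676 = -3026433*1/1331271 + 153777/4668676 = -1008811/443757 + 153777/4668676 = -4641572084047/2071757655732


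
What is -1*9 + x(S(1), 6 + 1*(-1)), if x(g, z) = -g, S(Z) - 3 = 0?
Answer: -12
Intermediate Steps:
S(Z) = 3 (S(Z) = 3 + 0 = 3)
-1*9 + x(S(1), 6 + 1*(-1)) = -1*9 - 1*3 = -9 - 3 = -12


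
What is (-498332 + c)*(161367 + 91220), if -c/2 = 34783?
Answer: -143443652126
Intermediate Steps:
c = -69566 (c = -2*34783 = -69566)
(-498332 + c)*(161367 + 91220) = (-498332 - 69566)*(161367 + 91220) = -567898*252587 = -143443652126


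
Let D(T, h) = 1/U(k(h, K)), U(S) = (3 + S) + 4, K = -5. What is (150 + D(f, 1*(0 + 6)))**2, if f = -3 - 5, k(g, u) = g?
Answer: 3806401/169 ≈ 22523.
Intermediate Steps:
U(S) = 7 + S
f = -8
D(T, h) = 1/(7 + h)
(150 + D(f, 1*(0 + 6)))**2 = (150 + 1/(7 + 1*(0 + 6)))**2 = (150 + 1/(7 + 1*6))**2 = (150 + 1/(7 + 6))**2 = (150 + 1/13)**2 = (1951/13)**2 = 3806401/169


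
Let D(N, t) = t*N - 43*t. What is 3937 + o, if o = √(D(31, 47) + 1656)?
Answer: 3937 + 2*√273 ≈ 3970.0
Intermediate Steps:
D(N, t) = -43*t + N*t (D(N, t) = N*t - 43*t = -43*t + N*t)
o = 2*√273 (o = √(47*(-43 + 31) + 1656) = √(47*(-12) + 1656) = √(-564 + 1656) = √1092 = 2*√273 ≈ 33.045)
3937 + o = 3937 + 2*√273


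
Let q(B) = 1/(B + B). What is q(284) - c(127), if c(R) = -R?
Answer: 72137/568 ≈ 127.00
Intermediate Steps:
q(B) = 1/(2*B)
q(284) - c(127) = (½)/284 - (-1)*127 = (½)*(1/284) - 1*(-127) = 1/568 + 127 = 72137/568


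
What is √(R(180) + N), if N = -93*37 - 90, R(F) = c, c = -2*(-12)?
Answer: I*√3507 ≈ 59.22*I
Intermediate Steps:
c = 24
R(F) = 24
N = -3531 (N = -3441 - 90 = -3531)
√(R(180) + N) = √(24 - 3531) = √(-3507) = I*√3507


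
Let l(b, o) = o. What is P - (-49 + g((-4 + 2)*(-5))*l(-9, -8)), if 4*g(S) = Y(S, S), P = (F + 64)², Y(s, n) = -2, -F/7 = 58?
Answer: 117009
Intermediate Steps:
F = -406 (F = -7*58 = -406)
P = 116964 (P = (-406 + 64)² = (-342)² = 116964)
g(S) = -½ (g(S) = (¼)*(-2) = -½)
P - (-49 + g((-4 + 2)*(-5))*l(-9, -8)) = 116964 - (-49 - ½*(-8)) = 116964 - (-49 + 4) = 116964 - 1*(-45) = 116964 + 45 = 117009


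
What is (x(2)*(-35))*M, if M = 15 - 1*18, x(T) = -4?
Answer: -420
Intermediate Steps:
M = -3 (M = 15 - 18 = -3)
(x(2)*(-35))*M = -4*(-35)*(-3) = 140*(-3) = -420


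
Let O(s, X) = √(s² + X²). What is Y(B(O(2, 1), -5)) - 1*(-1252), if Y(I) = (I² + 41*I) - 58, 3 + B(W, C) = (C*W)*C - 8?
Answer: 3989 + 475*√5 ≈ 5051.1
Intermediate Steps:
O(s, X) = √(X² + s²)
B(W, C) = -11 + W*C² (B(W, C) = -3 + ((C*W)*C - 8) = -3 + (W*C² - 8) = -3 + (-8 + W*C²) = -11 + W*C²)
Y(I) = -58 + I² + 41*I
Y(B(O(2, 1), -5)) - 1*(-1252) = (-58 + (-11 + √(1² + 2²)*(-5)²)² + 41*(-11 + √(1² + 2²)*(-5)²)) - 1*(-1252) = (-58 + (-11 + √(1 + 4)*25)² + 41*(-11 + √(1 + 4)*25)) + 1252 = (-58 + (-11 + √5*25)² + 41*(-11 + √5*25)) + 1252 = (-58 + (-11 + 25*√5)² + 41*(-11 + 25*√5)) + 1252 = (-58 + (-11 + 25*√5)² + (-451 + 1025*√5)) + 1252 = (-509 + (-11 + 25*√5)² + 1025*√5) + 1252 = 743 + (-11 + 25*√5)² + 1025*√5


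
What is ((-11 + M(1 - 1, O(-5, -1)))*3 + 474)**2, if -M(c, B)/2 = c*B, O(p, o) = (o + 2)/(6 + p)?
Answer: 194481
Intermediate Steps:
O(p, o) = (2 + o)/(6 + p)
M(c, B) = -2*B*c (M(c, B) = -2*c*B = -2*B*c)
((-11 + M(1 - 1, O(-5, -1)))*3 + 474)**2 = ((-11 - 2*(2 - 1)/(6 - 5)*(1 - 1))*3 + 474)**2 = ((-11 - 2*1/1*0)*3 + 474)**2 = ((-11 - 2*1*1*0)*3 + 474)**2 = ((-11 - 2*1*0)*3 + 474)**2 = ((-11 + 0)*3 + 474)**2 = (-11*3 + 474)**2 = (-33 + 474)**2 = 441**2 = 194481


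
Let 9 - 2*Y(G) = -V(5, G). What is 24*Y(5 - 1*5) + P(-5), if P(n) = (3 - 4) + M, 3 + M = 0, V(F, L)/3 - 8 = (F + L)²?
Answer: 1292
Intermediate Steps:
V(F, L) = 24 + 3*(F + L)²
M = -3 (M = -3 + 0 = -3)
P(n) = -4 (P(n) = (3 - 4) - 3 = -1 - 3 = -4)
Y(G) = 33/2 + 3*(5 + G)²/2 (Y(G) = 9/2 - (-1)*(24 + 3*(5 + G)²)/2 = 9/2 - (-24 - 3*(5 + G)²)/2 = 9/2 + (12 + 3*(5 + G)²/2) = 33/2 + 3*(5 + G)²/2)
24*Y(5 - 1*5) + P(-5) = 24*(33/2 + 3*(5 + (5 - 1*5))²/2) - 4 = 24*(33/2 + 3*(5 + (5 - 5))²/2) - 4 = 24*(33/2 + 3*(5 + 0)²/2) - 4 = 24*(33/2 + (3/2)*5²) - 4 = 24*(33/2 + (3/2)*25) - 4 = 24*(33/2 + 75/2) - 4 = 24*54 - 4 = 1296 - 4 = 1292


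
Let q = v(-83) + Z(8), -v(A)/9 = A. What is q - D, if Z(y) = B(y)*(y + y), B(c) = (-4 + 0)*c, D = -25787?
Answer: 26022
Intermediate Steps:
v(A) = -9*A
B(c) = -4*c
Z(y) = -8*y² (Z(y) = (-4*y)*(y + y) = (-4*y)*(2*y) = -8*y²)
q = 235 (q = -9*(-83) - 8*8² = 747 - 8*64 = 747 - 512 = 235)
q - D = 235 - 1*(-25787) = 235 + 25787 = 26022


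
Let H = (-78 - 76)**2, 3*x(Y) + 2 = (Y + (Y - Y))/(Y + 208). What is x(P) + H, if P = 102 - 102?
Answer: 71146/3 ≈ 23715.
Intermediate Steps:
P = 0
x(Y) = -2/3 + Y/(3*(208 + Y)) (x(Y) = -2/3 + ((Y + (Y - Y))/(Y + 208))/3 = -2/3 + ((Y + 0)/(208 + Y))/3 = -2/3 + (Y/(208 + Y))/3 = -2/3 + Y/(3*(208 + Y)))
H = 23716 (H = (-154)**2 = 23716)
x(P) + H = (-416 - 1*0)/(3*(208 + 0)) + 23716 = (1/3)*(-416 + 0)/208 + 23716 = (1/3)*(1/208)*(-416) + 23716 = -2/3 + 23716 = 71146/3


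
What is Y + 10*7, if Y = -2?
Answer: 68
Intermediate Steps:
Y + 10*7 = -2 + 10*7 = -2 + 70 = 68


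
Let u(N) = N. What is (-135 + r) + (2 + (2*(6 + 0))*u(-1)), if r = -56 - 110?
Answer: -311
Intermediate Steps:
r = -166
(-135 + r) + (2 + (2*(6 + 0))*u(-1)) = (-135 - 166) + (2 + (2*(6 + 0))*(-1)) = -301 + (2 + (2*6)*(-1)) = -301 + (2 + 12*(-1)) = -301 + (2 - 12) = -301 - 10 = -311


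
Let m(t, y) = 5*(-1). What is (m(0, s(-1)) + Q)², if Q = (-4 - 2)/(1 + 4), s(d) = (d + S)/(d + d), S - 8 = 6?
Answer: 961/25 ≈ 38.440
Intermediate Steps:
S = 14 (S = 8 + 6 = 14)
s(d) = (14 + d)/(2*d) (s(d) = (d + 14)/(d + d) = (14 + d)/((2*d)) = (14 + d)*(1/(2*d)) = (14 + d)/(2*d))
m(t, y) = -5
Q = -6/5 ≈ -1.2000
(m(0, s(-1)) + Q)² = (-5 - 6/5)² = (-31/5)² = 961/25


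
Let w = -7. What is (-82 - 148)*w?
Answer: 1610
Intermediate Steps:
(-82 - 148)*w = (-82 - 148)*(-7) = -230*(-7) = 1610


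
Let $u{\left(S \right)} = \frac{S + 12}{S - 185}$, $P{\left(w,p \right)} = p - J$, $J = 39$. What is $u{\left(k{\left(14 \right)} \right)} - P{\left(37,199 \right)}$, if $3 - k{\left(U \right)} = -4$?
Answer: $- \frac{28499}{178} \approx -160.11$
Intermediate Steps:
$k{\left(U \right)} = 7$ ($k{\left(U \right)} = 3 - -4 = 3 + 4 = 7$)
$P{\left(w,p \right)} = -39 + p$ ($P{\left(w,p \right)} = p - 39 = -39 + p$)
$u{\left(S \right)} = \frac{12 + S}{-185 + S}$
$u{\left(k{\left(14 \right)} \right)} - P{\left(37,199 \right)} = \frac{12 + 7}{-185 + 7} - \left(-39 + 199\right) = \frac{1}{-178} \cdot 19 - 160 = \left(- \frac{1}{178}\right) 19 - 160 = - \frac{19}{178} - 160 = - \frac{28499}{178}$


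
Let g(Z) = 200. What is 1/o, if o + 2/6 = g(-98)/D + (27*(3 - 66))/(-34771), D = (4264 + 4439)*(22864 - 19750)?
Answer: -471166904241/134002636376 ≈ -3.5161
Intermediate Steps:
D = 27101142 (D = 8703*3114 = 27101142)
o = -134002636376/471166904241 (o = -⅓ + (200/27101142 + (27*(3 - 66))/(-34771)) = -⅓ + (200*(1/27101142) + (27*(-63))*(-1/34771)) = -⅓ + (100/13550571 - 1701*(-1/34771)) = -⅓ + (100/13550571 + 1701/34771) = -⅓ + 23052998371/471166904241 = -134002636376/471166904241 ≈ -0.28441)
1/o = 1/(-134002636376/471166904241) = -471166904241/134002636376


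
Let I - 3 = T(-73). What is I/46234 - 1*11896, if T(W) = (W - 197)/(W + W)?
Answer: -20074987559/1687541 ≈ -11896.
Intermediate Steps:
T(W) = (-197 + W)/(2*W) (T(W) = (-197 + W)/((2*W)) = (-197 + W)*(1/(2*W)) = (-197 + W)/(2*W))
I = 354/73 (I = 3 + (½)*(-197 - 73)/(-73) = 3 + (½)*(-1/73)*(-270) = 3 + 135/73 = 354/73 ≈ 4.8493)
I/46234 - 1*11896 = (354/73)/46234 - 1*11896 = (354/73)*(1/46234) - 11896 = 177/1687541 - 11896 = -20074987559/1687541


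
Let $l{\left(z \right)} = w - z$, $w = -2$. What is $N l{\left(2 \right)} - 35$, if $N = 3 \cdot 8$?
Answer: $-131$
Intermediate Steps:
$N = 24$
$l{\left(z \right)} = -2 - z$
$N l{\left(2 \right)} - 35 = 24 \left(-2 - 2\right) - 35 = 24 \left(-4\right) - 35 = -96 - 35 = -131$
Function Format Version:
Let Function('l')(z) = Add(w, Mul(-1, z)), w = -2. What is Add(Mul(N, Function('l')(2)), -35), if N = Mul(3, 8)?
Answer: -131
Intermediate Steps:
N = 24
Function('l')(z) = Add(-2, Mul(-1, z))
Add(Mul(N, Function('l')(2)), -35) = Add(Mul(24, Add(-2, Mul(-1, 2))), -35) = Add(Mul(24, Add(-2, -2)), -35) = Add(Mul(24, -4), -35) = Add(-96, -35) = -131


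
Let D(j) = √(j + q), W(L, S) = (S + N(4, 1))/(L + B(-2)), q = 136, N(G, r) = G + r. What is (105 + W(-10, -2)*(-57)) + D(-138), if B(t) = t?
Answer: 477/4 + I*√2 ≈ 119.25 + 1.4142*I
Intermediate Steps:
W(L, S) = (5 + S)/(-2 + L) (W(L, S) = (S + (4 + 1))/(L - 2) = (S + 5)/(-2 + L) = (5 + S)/(-2 + L))
D(j) = √(136 + j) (D(j) = √(j + 136) = √(136 + j))
(105 + W(-10, -2)*(-57)) + D(-138) = (105 + ((5 - 2)/(-2 - 10))*(-57)) + √(136 - 138) = (105 + (3/(-12))*(-57)) + √(-2) = (105 - 1/12*3*(-57)) + I*√2 = (105 - ¼*(-57)) + I*√2 = (105 + 57/4) + I*√2 = 477/4 + I*√2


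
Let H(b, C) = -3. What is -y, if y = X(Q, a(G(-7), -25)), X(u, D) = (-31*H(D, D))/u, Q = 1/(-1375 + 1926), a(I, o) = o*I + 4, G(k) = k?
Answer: -51243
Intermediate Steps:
a(I, o) = 4 + I*o (a(I, o) = I*o + 4 = 4 + I*o)
Q = 1/551 ≈ 0.0018149
X(u, D) = 93/u (X(u, D) = (-31*(-3))/u = 93/u)
y = 51243 (y = 93/(1/551) = 93*551 = 51243)
-y = -1*51243 = -51243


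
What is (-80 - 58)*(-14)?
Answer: 1932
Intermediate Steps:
(-80 - 58)*(-14) = -138*(-14) = 1932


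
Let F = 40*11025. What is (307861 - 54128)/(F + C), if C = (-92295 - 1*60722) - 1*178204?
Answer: 253733/109779 ≈ 2.3113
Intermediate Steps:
C = -331221 (C = (-92295 - 60722) - 178204 = -153017 - 178204 = -331221)
F = 441000
(307861 - 54128)/(F + C) = (307861 - 54128)/(441000 - 331221) = 253733/109779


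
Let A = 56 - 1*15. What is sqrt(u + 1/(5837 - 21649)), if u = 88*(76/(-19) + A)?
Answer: sqrt(203515742063)/7906 ≈ 57.061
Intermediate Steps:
A = 41 (A = 56 - 15 = 41)
u = 3256 (u = 88*(76/(-19) + 41) = 88*(76*(-1/19) + 41) = 88*(-4 + 41) = 88*37 = 3256)
sqrt(u + 1/(5837 - 21649)) = sqrt(3256 + 1/(5837 - 21649)) = sqrt(3256 + 1/(-15812)) = sqrt(3256 - 1/15812) = sqrt(51483871/15812) = sqrt(203515742063)/7906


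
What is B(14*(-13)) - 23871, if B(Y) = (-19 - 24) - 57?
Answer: -23971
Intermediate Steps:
B(Y) = -100 (B(Y) = -43 - 57 = -100)
B(14*(-13)) - 23871 = -100 - 23871 = -23971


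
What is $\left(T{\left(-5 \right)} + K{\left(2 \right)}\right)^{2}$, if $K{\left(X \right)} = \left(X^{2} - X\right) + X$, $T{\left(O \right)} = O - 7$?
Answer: $64$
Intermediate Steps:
$T{\left(O \right)} = -7 + O$ ($T{\left(O \right)} = O - 7 = -7 + O$)
$K{\left(X \right)} = X^{2}$
$\left(T{\left(-5 \right)} + K{\left(2 \right)}\right)^{2} = \left(\left(-7 - 5\right) + 2^{2}\right)^{2} = \left(-12 + 4\right)^{2} = \left(-8\right)^{2} = 64$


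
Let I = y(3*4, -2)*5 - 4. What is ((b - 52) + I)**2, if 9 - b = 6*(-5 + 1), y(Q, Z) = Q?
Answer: 1369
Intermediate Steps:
I = 56 (I = (3*4)*5 - 4 = 12*5 - 4 = 60 - 4 = 56)
b = 33 (b = 9 - 6*(-5 + 1) = 9 - 6*(-4) = 9 - 1*(-24) = 9 + 24 = 33)
((b - 52) + I)**2 = ((33 - 52) + 56)**2 = (-19 + 56)**2 = 37**2 = 1369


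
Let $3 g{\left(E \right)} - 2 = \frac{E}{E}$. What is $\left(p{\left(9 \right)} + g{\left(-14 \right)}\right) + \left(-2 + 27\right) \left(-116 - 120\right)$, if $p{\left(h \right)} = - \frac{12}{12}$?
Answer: $-5900$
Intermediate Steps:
$g{\left(E \right)} = 1$ ($g{\left(E \right)} = \frac{2}{3} + \frac{E \frac{1}{E}}{3} = \frac{2}{3} + \frac{1}{3} \cdot 1 = \frac{2}{3} + \frac{1}{3} = 1$)
$p{\left(h \right)} = -1$ ($p{\left(h \right)} = \left(-12\right) \frac{1}{12} = -1$)
$\left(p{\left(9 \right)} + g{\left(-14 \right)}\right) + \left(-2 + 27\right) \left(-116 - 120\right) = \left(-1 + 1\right) + \left(-2 + 27\right) \left(-116 - 120\right) = 0 + 25 \left(-236\right) = 0 - 5900 = -5900$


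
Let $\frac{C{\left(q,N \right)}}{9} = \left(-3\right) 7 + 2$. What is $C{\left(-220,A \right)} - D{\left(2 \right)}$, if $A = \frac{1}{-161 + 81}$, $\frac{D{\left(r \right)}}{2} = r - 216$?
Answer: $257$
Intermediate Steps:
$D{\left(r \right)} = -432 + 2 r$ ($D{\left(r \right)} = 2 \left(r - 216\right) = 2 \left(-216 + r\right) = -432 + 2 r$)
$A = - \frac{1}{80}$ ($A = \frac{1}{-80} = - \frac{1}{80} \approx -0.0125$)
$C{\left(q,N \right)} = -171$ ($C{\left(q,N \right)} = 9 \left(\left(-3\right) 7 + 2\right) = 9 \left(-21 + 2\right) = 9 \left(-19\right) = -171$)
$C{\left(-220,A \right)} - D{\left(2 \right)} = -171 - \left(-432 + 2 \cdot 2\right) = -171 - \left(-432 + 4\right) = -171 - -428 = -171 + 428 = 257$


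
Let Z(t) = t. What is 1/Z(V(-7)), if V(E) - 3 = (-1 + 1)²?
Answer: ⅓ ≈ 0.33333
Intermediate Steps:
V(E) = 3 (V(E) = 3 + (-1 + 1)² = 3 + 0² = 3 + 0 = 3)
1/Z(V(-7)) = 1/3 = ⅓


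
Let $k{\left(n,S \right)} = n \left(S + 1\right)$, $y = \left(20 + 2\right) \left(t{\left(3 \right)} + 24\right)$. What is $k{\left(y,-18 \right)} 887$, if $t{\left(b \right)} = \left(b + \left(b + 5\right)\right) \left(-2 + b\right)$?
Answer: $-11610830$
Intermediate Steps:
$t{\left(b \right)} = \left(-2 + b\right) \left(5 + 2 b\right)$ ($t{\left(b \right)} = \left(b + \left(5 + b\right)\right) \left(-2 + b\right) = \left(5 + 2 b\right) \left(-2 + b\right) = \left(-2 + b\right) \left(5 + 2 b\right)$)
$y = 770$ ($y = \left(20 + 2\right) \left(\left(-10 + 3 + 2 \cdot 3^{2}\right) + 24\right) = 22 \left(\left(-10 + 3 + 2 \cdot 9\right) + 24\right) = 22 \left(\left(-10 + 3 + 18\right) + 24\right) = 22 \left(11 + 24\right) = 22 \cdot 35 = 770$)
$k{\left(n,S \right)} = n \left(1 + S\right)$
$k{\left(y,-18 \right)} 887 = 770 \left(1 - 18\right) 887 = 770 \left(-17\right) 887 = \left(-13090\right) 887 = -11610830$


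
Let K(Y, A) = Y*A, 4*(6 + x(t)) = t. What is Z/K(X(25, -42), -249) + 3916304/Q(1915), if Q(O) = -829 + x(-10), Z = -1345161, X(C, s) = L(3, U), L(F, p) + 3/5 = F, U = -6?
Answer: -4046036443/1668300 ≈ -2425.2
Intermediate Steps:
x(t) = -6 + t/4
L(F, p) = -⅗ + F
X(C, s) = 12/5 (X(C, s) = -⅗ + 3 = 12/5)
K(Y, A) = A*Y
Q(O) = -1675/2 (Q(O) = -829 + (-6 + (¼)*(-10)) = -829 + (-6 - 5/2) = -829 - 17/2 = -1675/2)
Z/K(X(25, -42), -249) + 3916304/Q(1915) = -1345161/((-249*12/5)) + 3916304/(-1675/2) = -1345161/(-2988/5) + 3916304*(-2/1675) = -1345161*(-5/2988) - 7832608/1675 = 2241935/996 - 7832608/1675 = -4046036443/1668300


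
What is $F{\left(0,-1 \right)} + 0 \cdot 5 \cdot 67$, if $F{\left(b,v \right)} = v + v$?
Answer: $-2$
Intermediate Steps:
$F{\left(b,v \right)} = 2 v$
$F{\left(0,-1 \right)} + 0 \cdot 5 \cdot 67 = 2 \left(-1\right) + 0 \cdot 5 \cdot 67 = -2 + 0 \cdot 67 = -2 + 0 = -2$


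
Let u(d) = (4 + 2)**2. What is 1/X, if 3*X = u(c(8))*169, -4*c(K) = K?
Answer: 1/2028 ≈ 0.00049310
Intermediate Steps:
c(K) = -K/4
u(d) = 36 (u(d) = 6**2 = 36)
X = 2028 (X = (36*169)/3 = (1/3)*6084 = 2028)
1/X = 1/2028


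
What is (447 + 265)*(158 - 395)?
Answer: -168744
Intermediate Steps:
(447 + 265)*(158 - 395) = 712*(-237) = -168744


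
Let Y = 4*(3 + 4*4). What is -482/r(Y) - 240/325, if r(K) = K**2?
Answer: -154289/187720 ≈ -0.82191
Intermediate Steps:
Y = 76 (Y = 4*(3 + 16) = 4*19 = 76)
-482/r(Y) - 240/325 = -482/(76**2) - 240/325 = -482/5776 - 240*1/325 = -482*1/5776 - 48/65 = -241/2888 - 48/65 = -154289/187720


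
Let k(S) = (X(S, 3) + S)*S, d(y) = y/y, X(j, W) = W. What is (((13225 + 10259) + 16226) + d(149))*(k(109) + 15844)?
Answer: 1113972972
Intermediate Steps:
d(y) = 1
k(S) = S*(3 + S) (k(S) = (3 + S)*S = S*(3 + S))
(((13225 + 10259) + 16226) + d(149))*(k(109) + 15844) = (((13225 + 10259) + 16226) + 1)*(109*(3 + 109) + 15844) = ((23484 + 16226) + 1)*(109*112 + 15844) = (39710 + 1)*(12208 + 15844) = 39711*28052 = 1113972972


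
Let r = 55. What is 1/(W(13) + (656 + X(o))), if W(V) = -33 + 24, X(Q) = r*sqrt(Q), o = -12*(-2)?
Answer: 647/346009 - 110*sqrt(6)/346009 ≈ 0.0010912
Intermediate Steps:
o = 24
X(Q) = 55*sqrt(Q)
W(V) = -9
1/(W(13) + (656 + X(o))) = 1/(-9 + (656 + 55*sqrt(24))) = 1/(-9 + (656 + 55*(2*sqrt(6)))) = 1/(-9 + (656 + 110*sqrt(6))) = 1/(647 + 110*sqrt(6))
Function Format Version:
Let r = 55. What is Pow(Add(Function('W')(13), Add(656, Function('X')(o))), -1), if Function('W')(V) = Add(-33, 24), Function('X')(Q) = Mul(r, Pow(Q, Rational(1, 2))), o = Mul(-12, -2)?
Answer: Add(Rational(647, 346009), Mul(Rational(-110, 346009), Pow(6, Rational(1, 2)))) ≈ 0.0010912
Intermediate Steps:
o = 24
Function('X')(Q) = Mul(55, Pow(Q, Rational(1, 2)))
Function('W')(V) = -9
Pow(Add(Function('W')(13), Add(656, Function('X')(o))), -1) = Pow(Add(-9, Add(656, Mul(55, Pow(24, Rational(1, 2))))), -1) = Pow(Add(-9, Add(656, Mul(55, Mul(2, Pow(6, Rational(1, 2)))))), -1) = Pow(Add(-9, Add(656, Mul(110, Pow(6, Rational(1, 2))))), -1) = Pow(Add(647, Mul(110, Pow(6, Rational(1, 2)))), -1)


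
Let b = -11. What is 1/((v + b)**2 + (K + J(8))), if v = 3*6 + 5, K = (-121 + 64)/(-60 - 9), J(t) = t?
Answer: 23/3515 ≈ 0.0065434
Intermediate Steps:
K = 19/23 (K = -57/(-69) = -57*(-1/69) = 19/23 ≈ 0.82609)
v = 23 (v = 18 + 5 = 23)
1/((v + b)**2 + (K + J(8))) = 1/((23 - 11)**2 + (19/23 + 8)) = 1/(12**2 + 203/23) = 1/(144 + 203/23) = 1/(3515/23) = 23/3515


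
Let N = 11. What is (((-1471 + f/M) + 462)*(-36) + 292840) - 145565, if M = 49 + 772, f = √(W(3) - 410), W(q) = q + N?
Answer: 183599 - 216*I*√11/821 ≈ 1.836e+5 - 0.87258*I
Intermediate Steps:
W(q) = 11 + q (W(q) = q + 11 = 11 + q)
f = 6*I*√11 (f = √((11 + 3) - 410) = √(14 - 410) = √(-396) = 6*I*√11 ≈ 19.9*I)
M = 821
(((-1471 + f/M) + 462)*(-36) + 292840) - 145565 = (((-1471 + (6*I*√11)/821) + 462)*(-36) + 292840) - 145565 = (((-1471 + (6*I*√11)*(1/821)) + 462)*(-36) + 292840) - 145565 = (((-1471 + 6*I*√11/821) + 462)*(-36) + 292840) - 145565 = ((-1009 + 6*I*√11/821)*(-36) + 292840) - 145565 = ((36324 - 216*I*√11/821) + 292840) - 145565 = (329164 - 216*I*√11/821) - 145565 = 183599 - 216*I*√11/821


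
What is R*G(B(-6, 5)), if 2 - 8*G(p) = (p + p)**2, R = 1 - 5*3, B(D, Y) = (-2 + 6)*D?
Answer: 8057/2 ≈ 4028.5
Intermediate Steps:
B(D, Y) = 4*D
R = -14 (R = 1 - 15 = -14)
G(p) = 1/4 - p**2/2 (G(p) = 1/4 - (p + p)**2/8 = 1/4 - 4*p**2/8 = 1/4 - p**2/2)
R*G(B(-6, 5)) = -14*(1/4 - (4*(-6))**2/2) = -14*(1/4 - 1/2*(-24)**2) = -14*(1/4 - 1/2*576) = -14*(1/4 - 288) = -14*(-1151/4) = 8057/2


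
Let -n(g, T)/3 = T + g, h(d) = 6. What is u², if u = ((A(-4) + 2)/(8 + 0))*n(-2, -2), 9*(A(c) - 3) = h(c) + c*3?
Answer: 169/4 ≈ 42.250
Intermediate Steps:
n(g, T) = -3*T - 3*g (n(g, T) = -3*(T + g) = -3*T - 3*g)
A(c) = 11/3 + c/3 (A(c) = 3 + (6 + c*3)/9 = 3 + (6 + 3*c)/9 = 3 + (⅔ + c/3) = 11/3 + c/3)
u = 13/2 (u = (((11/3 + (⅓)*(-4)) + 2)/(8 + 0))*(-3*(-2) - 3*(-2)) = (((11/3 - 4/3) + 2)/8)*(6 + 6) = ((7/3 + 2)*(⅛))*12 = ((13/3)*(⅛))*12 = (13/24)*12 = 13/2 ≈ 6.5000)
u² = (13/2)² = 169/4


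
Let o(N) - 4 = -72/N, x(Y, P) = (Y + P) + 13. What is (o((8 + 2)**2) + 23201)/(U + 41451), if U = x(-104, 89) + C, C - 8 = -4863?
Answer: 193369/304950 ≈ 0.63410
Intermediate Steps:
C = -4855 (C = 8 - 4863 = -4855)
x(Y, P) = 13 + P + Y (x(Y, P) = (P + Y) + 13 = 13 + P + Y)
o(N) = 4 - 72/N
U = -4857 (U = (13 + 89 - 104) - 4855 = -2 - 4855 = -4857)
(o((8 + 2)**2) + 23201)/(U + 41451) = ((4 - 72/(8 + 2)**2) + 23201)/(-4857 + 41451) = ((4 - 72/(10**2)) + 23201)/36594 = ((4 - 72/100) + 23201)*(1/36594) = ((4 - 72*1/100) + 23201)*(1/36594) = ((4 - 18/25) + 23201)*(1/36594) = (82/25 + 23201)*(1/36594) = (580107/25)*(1/36594) = 193369/304950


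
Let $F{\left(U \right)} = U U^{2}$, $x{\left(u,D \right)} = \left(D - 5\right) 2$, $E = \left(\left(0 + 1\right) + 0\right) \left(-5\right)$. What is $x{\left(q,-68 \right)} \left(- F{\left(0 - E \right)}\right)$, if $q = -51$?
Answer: $18250$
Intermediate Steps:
$E = -5$ ($E = \left(1 + 0\right) \left(-5\right) = 1 \left(-5\right) = -5$)
$x{\left(u,D \right)} = -10 + 2 D$ ($x{\left(u,D \right)} = \left(-5 + D\right) 2 = -10 + 2 D$)
$F{\left(U \right)} = U^{3}$
$x{\left(q,-68 \right)} \left(- F{\left(0 - E \right)}\right) = \left(-10 + 2 \left(-68\right)\right) \left(- \left(0 - -5\right)^{3}\right) = \left(-10 - 136\right) \left(- \left(0 + 5\right)^{3}\right) = - 146 \left(- 5^{3}\right) = - 146 \left(\left(-1\right) 125\right) = \left(-146\right) \left(-125\right) = 18250$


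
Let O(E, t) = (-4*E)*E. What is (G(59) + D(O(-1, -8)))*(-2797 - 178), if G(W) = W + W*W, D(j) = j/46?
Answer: -242218550/23 ≈ -1.0531e+7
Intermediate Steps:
O(E, t) = -4*E**2
D(j) = j/46 (D(j) = j*(1/46) = j/46)
G(W) = W + W**2
(G(59) + D(O(-1, -8)))*(-2797 - 178) = (59*(1 + 59) + (-4*(-1)**2)/46)*(-2797 - 178) = (59*60 + (-4*1)/46)*(-2975) = (3540 + (1/46)*(-4))*(-2975) = (3540 - 2/23)*(-2975) = (81418/23)*(-2975) = -242218550/23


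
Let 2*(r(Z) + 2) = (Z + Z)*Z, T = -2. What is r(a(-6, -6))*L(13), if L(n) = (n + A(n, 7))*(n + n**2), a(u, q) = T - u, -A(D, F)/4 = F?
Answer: -38220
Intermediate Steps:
A(D, F) = -4*F
a(u, q) = -2 - u
r(Z) = -2 + Z**2 (r(Z) = -2 + ((Z + Z)*Z)/2 = -2 + ((2*Z)*Z)/2 = -2 + (2*Z**2)/2 = -2 + Z**2)
L(n) = (-28 + n)*(n + n**2) (L(n) = (n - 4*7)*(n + n**2) = (n - 28)*(n + n**2) = (-28 + n)*(n + n**2))
r(a(-6, -6))*L(13) = (-2 + (-2 - 1*(-6))**2)*(13*(-28 + 13**2 - 27*13)) = (-2 + (-2 + 6)**2)*(13*(-28 + 169 - 351)) = (-2 + 4**2)*(13*(-210)) = (-2 + 16)*(-2730) = 14*(-2730) = -38220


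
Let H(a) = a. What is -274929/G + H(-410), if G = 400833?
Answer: -54872153/133611 ≈ -410.69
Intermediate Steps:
-274929/G + H(-410) = -274929/400833 - 410 = -274929*1/400833 - 410 = -91643/133611 - 410 = -54872153/133611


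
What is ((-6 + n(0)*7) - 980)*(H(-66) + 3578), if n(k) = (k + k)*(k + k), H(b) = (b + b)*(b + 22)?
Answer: -9254596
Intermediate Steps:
H(b) = 2*b*(22 + b) (H(b) = (2*b)*(22 + b) = 2*b*(22 + b))
n(k) = 4*k**2 (n(k) = (2*k)*(2*k) = 4*k**2)
((-6 + n(0)*7) - 980)*(H(-66) + 3578) = ((-6 + (4*0**2)*7) - 980)*(2*(-66)*(22 - 66) + 3578) = ((-6 + (4*0)*7) - 980)*(2*(-66)*(-44) + 3578) = ((-6 + 0*7) - 980)*(5808 + 3578) = ((-6 + 0) - 980)*9386 = (-6 - 980)*9386 = -986*9386 = -9254596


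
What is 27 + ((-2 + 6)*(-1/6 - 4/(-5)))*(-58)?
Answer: -1799/15 ≈ -119.93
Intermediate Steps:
27 + ((-2 + 6)*(-1/6 - 4/(-5)))*(-58) = 27 + (4*(-1*1/6 - 4*(-1/5)))*(-58) = 27 + (4*(-1/6 + 4/5))*(-58) = 27 + (4*(19/30))*(-58) = 27 + (38/15)*(-58) = 27 - 2204/15 = -1799/15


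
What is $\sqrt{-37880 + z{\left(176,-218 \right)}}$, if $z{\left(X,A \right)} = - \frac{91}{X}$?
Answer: $\frac{i \sqrt{73336681}}{44} \approx 194.63 i$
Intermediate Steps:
$\sqrt{-37880 + z{\left(176,-218 \right)}} = \sqrt{-37880 - \frac{91}{176}} = \sqrt{- \frac{6666971}{176}} = \frac{i \sqrt{73336681}}{44}$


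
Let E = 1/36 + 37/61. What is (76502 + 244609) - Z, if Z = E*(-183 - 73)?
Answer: 176379091/549 ≈ 3.2127e+5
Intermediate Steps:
E = 1393/2196 (E = 1*(1/36) + 37*(1/61) = 1/36 + 37/61 = 1393/2196 ≈ 0.63434)
Z = -89152/549 (Z = 1393*(-183 - 73)/2196 = (1393/2196)*(-256) = -89152/549 ≈ -162.39)
(76502 + 244609) - Z = (76502 + 244609) - 1*(-89152/549) = 321111 + 89152/549 = 176379091/549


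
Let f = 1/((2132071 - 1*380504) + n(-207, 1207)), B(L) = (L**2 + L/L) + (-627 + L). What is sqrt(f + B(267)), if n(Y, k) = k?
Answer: sqrt(217912330183493454)/1752774 ≈ 266.33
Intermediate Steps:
B(L) = -626 + L + L**2 (B(L) = (L**2 + 1) + (-627 + L) = (1 + L**2) + (-627 + L) = -626 + L + L**2)
f = 1/1752774 (f = 1/((2132071 - 1*380504) + 1207) = 1/((2132071 - 380504) + 1207) = 1/(1751567 + 1207) = 1/1752774 ≈ 5.7052e-7)
sqrt(f + B(267)) = sqrt(1/1752774 + (-626 + 267 + 267**2)) = sqrt(1/1752774 + (-626 + 267 + 71289)) = sqrt(1/1752774 + 70930) = sqrt(124324259821/1752774) = sqrt(217912330183493454)/1752774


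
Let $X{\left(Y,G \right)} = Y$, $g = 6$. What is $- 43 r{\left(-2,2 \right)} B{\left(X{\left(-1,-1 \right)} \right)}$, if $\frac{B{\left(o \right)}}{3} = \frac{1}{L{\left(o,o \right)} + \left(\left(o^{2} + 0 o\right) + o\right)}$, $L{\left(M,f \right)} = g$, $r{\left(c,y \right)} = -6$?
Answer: $129$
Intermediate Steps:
$L{\left(M,f \right)} = 6$
$B{\left(o \right)} = \frac{3}{6 + o + o^{2}}$ ($B{\left(o \right)} = \frac{3}{6 + \left(\left(o^{2} + 0 o\right) + o\right)} = \frac{3}{6 + \left(\left(o^{2} + 0\right) + o\right)} = \frac{3}{6 + \left(o^{2} + o\right)} = \frac{3}{6 + \left(o + o^{2}\right)} = \frac{3}{6 + o + o^{2}}$)
$- 43 r{\left(-2,2 \right)} B{\left(X{\left(-1,-1 \right)} \right)} = \left(-43\right) \left(-6\right) \frac{3}{6 - 1 + \left(-1\right)^{2}} = 258 \frac{3}{6 - 1 + 1} = 258 \cdot \frac{3}{6} = 258 \cdot 3 \cdot \frac{1}{6} = 258 \cdot \frac{1}{2} = 129$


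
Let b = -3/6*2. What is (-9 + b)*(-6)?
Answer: 60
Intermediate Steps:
b = -1 (b = -3*1/6*2 = -1/2*2 = -1)
(-9 + b)*(-6) = (-9 - 1)*(-6) = -10*(-6) = 60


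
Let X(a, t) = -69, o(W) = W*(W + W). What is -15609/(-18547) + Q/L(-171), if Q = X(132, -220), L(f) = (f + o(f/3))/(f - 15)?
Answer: 37421149/13038541 ≈ 2.8700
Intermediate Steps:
o(W) = 2*W**2 (o(W) = W*(2*W) = 2*W**2)
L(f) = (f + 2*f**2/9)/(-15 + f) (L(f) = (f + 2*(f/3)**2)/(f - 15) = (f + 2*(f*(1/3))**2)/(-15 + f) = (f + 2*(f/3)**2)/(-15 + f) = (f + 2*(f**2/9))/(-15 + f) = (f + 2*f**2/9)/(-15 + f))
Q = -69
-15609/(-18547) + Q/L(-171) = -15609/(-18547) - 69*(-(-15 - 171)/(19*(9 + 2*(-171)))) = -15609*(-1/18547) - 69*186/(19*(9 - 342)) = 15609/18547 - 69/((1/9)*(-171)*(-1/186)*(-333)) = 15609/18547 - 69/(-2109/62) = 15609/18547 - 69*(-62/2109) = 15609/18547 + 1426/703 = 37421149/13038541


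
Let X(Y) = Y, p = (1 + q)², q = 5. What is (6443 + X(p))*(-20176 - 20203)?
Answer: -261615541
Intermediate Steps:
p = 36 (p = (1 + 5)² = 6² = 36)
(6443 + X(p))*(-20176 - 20203) = (6443 + 36)*(-20176 - 20203) = 6479*(-40379) = -261615541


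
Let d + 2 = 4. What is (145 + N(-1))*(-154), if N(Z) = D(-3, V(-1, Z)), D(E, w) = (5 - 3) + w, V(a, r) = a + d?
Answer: -22792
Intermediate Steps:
d = 2 (d = -2 + 4 = 2)
V(a, r) = 2 + a (V(a, r) = a + 2 = 2 + a)
D(E, w) = 2 + w
N(Z) = 3 (N(Z) = 2 + (2 - 1) = 2 + 1 = 3)
(145 + N(-1))*(-154) = (145 + 3)*(-154) = 148*(-154) = -22792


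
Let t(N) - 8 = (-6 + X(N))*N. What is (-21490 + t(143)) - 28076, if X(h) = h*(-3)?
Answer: -111763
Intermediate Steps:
X(h) = -3*h
t(N) = 8 + N*(-6 - 3*N) (t(N) = 8 + (-6 - 3*N)*N = 8 + N*(-6 - 3*N))
(-21490 + t(143)) - 28076 = (-21490 + (8 - 6*143 - 3*143**2)) - 28076 = (-21490 + (8 - 858 - 3*20449)) - 28076 = (-21490 + (8 - 858 - 61347)) - 28076 = (-21490 - 62197) - 28076 = -83687 - 28076 = -111763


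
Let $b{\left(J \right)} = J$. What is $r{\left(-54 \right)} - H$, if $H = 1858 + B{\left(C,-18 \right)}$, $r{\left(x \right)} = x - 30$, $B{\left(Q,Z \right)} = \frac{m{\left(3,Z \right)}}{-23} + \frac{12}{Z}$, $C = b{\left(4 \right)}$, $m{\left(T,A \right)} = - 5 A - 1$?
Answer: $- \frac{133685}{69} \approx -1937.5$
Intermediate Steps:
$m{\left(T,A \right)} = -1 - 5 A$
$C = 4$
$B{\left(Q,Z \right)} = \frac{1}{23} + \frac{12}{Z} + \frac{5 Z}{23}$ ($B{\left(Q,Z \right)} = \frac{-1 - 5 Z}{-23} + \frac{12}{Z} = \left(-1 - 5 Z\right) \left(- \frac{1}{23}\right) + \frac{12}{Z} = \left(\frac{1}{23} + \frac{5 Z}{23}\right) + \frac{12}{Z} = \frac{1}{23} + \frac{12}{Z} + \frac{5 Z}{23}$)
$r{\left(x \right)} = -30 + x$
$H = \frac{127889}{69}$ ($H = 1858 + \frac{276 - 18 \left(1 + 5 \left(-18\right)\right)}{23 \left(-18\right)} = 1858 + \frac{1}{23} \left(- \frac{1}{18}\right) \left(276 - 18 \left(1 - 90\right)\right) = 1858 + \frac{1}{23} \left(- \frac{1}{18}\right) \left(276 - -1602\right) = 1858 + \frac{1}{23} \left(- \frac{1}{18}\right) \left(276 + 1602\right) = 1858 + \frac{1}{23} \left(- \frac{1}{18}\right) 1878 = 1858 - \frac{313}{69} = \frac{127889}{69} \approx 1853.5$)
$r{\left(-54 \right)} - H = \left(-30 - 54\right) - \frac{127889}{69} = -84 - \frac{127889}{69} = - \frac{133685}{69}$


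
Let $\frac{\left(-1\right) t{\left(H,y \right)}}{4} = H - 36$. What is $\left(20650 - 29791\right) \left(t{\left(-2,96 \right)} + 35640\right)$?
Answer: $-327174672$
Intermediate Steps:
$t{\left(H,y \right)} = 144 - 4 H$ ($t{\left(H,y \right)} = - 4 \left(H - 36\right) = - 4 \left(-36 + H\right) = 144 - 4 H$)
$\left(20650 - 29791\right) \left(t{\left(-2,96 \right)} + 35640\right) = \left(20650 - 29791\right) \left(\left(144 - -8\right) + 35640\right) = - 9141 \left(\left(144 + 8\right) + 35640\right) = - 9141 \left(152 + 35640\right) = \left(-9141\right) 35792 = -327174672$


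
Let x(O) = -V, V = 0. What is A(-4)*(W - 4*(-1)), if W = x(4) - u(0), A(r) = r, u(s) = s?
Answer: -16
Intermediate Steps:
x(O) = 0 (x(O) = -1*0 = 0)
W = 0 (W = 0 - 1*0 = 0 + 0 = 0)
A(-4)*(W - 4*(-1)) = -4*(0 - 4*(-1)) = -4*(0 + 4) = -4*4 = -16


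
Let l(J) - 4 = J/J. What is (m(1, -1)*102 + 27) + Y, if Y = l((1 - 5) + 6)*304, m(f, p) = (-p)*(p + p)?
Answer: 1343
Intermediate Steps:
l(J) = 5 (l(J) = 4 + J/J = 4 + 1 = 5)
m(f, p) = -2*p² (m(f, p) = (-p)*(2*p) = -2*p²)
Y = 1520 (Y = 5*304 = 1520)
(m(1, -1)*102 + 27) + Y = (-2*(-1)²*102 + 27) + 1520 = (-2*1*102 + 27) + 1520 = (-2*102 + 27) + 1520 = (-204 + 27) + 1520 = -177 + 1520 = 1343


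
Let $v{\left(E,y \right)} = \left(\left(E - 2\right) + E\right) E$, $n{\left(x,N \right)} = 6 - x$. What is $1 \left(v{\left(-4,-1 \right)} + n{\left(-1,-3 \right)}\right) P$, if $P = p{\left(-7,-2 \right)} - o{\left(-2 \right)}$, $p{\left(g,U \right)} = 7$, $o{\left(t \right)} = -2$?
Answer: $423$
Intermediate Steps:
$v{\left(E,y \right)} = E \left(-2 + 2 E\right)$ ($v{\left(E,y \right)} = \left(\left(-2 + E\right) + E\right) E = \left(-2 + 2 E\right) E = E \left(-2 + 2 E\right)$)
$P = 9$ ($P = 7 - -2 = 7 + 2 = 9$)
$1 \left(v{\left(-4,-1 \right)} + n{\left(-1,-3 \right)}\right) P = 1 \left(2 \left(-4\right) \left(-1 - 4\right) + \left(6 - -1\right)\right) 9 = 1 \left(2 \left(-4\right) \left(-5\right) + \left(6 + 1\right)\right) 9 = 1 \left(40 + 7\right) 9 = 1 \cdot 47 \cdot 9 = 47 \cdot 9 = 423$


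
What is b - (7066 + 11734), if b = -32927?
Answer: -51727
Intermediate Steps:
b - (7066 + 11734) = -32927 - (7066 + 11734) = -32927 - 1*18800 = -32927 - 18800 = -51727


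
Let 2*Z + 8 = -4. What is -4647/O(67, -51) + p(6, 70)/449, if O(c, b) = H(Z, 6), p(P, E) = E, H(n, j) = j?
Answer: -695361/898 ≈ -774.34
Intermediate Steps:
Z = -6 (Z = -4 + (½)*(-4) = -4 - 2 = -6)
O(c, b) = 6
-4647/O(67, -51) + p(6, 70)/449 = -4647/6 + 70/449 = -4647*⅙ + 70*(1/449) = -1549/2 + 70/449 = -695361/898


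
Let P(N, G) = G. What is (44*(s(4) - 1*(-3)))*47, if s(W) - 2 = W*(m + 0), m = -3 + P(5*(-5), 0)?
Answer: -14476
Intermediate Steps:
m = -3 (m = -3 + 0 = -3)
s(W) = 2 - 3*W (s(W) = 2 + W*(-3 + 0) = 2 + W*(-3) = 2 - 3*W)
(44*(s(4) - 1*(-3)))*47 = (44*((2 - 3*4) - 1*(-3)))*47 = (44*((2 - 12) + 3))*47 = (44*(-10 + 3))*47 = (44*(-7))*47 = -308*47 = -14476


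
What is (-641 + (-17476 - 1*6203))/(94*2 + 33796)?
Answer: -380/531 ≈ -0.71563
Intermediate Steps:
(-641 + (-17476 - 1*6203))/(94*2 + 33796) = (-641 + (-17476 - 6203))/(188 + 33796) = (-641 - 23679)/33984 = -24320*1/33984 = -380/531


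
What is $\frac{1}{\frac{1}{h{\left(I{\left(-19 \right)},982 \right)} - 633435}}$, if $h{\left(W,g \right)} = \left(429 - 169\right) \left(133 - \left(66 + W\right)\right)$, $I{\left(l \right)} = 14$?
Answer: $-619655$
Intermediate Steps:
$h{\left(W,g \right)} = 17420 - 260 W$ ($h{\left(W,g \right)} = 260 \left(67 - W\right) = 17420 - 260 W$)
$\frac{1}{\frac{1}{h{\left(I{\left(-19 \right)},982 \right)} - 633435}} = \frac{1}{\frac{1}{\left(17420 - 3640\right) - 633435}} = \frac{1}{\frac{1}{13780 - 633435}} = \frac{1}{\frac{1}{-619655}} = \frac{1}{- \frac{1}{619655}} = -619655$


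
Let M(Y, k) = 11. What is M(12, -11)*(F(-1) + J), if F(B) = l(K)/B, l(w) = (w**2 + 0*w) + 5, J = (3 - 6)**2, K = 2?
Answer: 0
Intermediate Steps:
J = 9 (J = (-3)**2 = 9)
l(w) = 5 + w**2 (l(w) = (w**2 + 0) + 5 = w**2 + 5 = 5 + w**2)
F(B) = 9/B (F(B) = (5 + 2**2)/B = (5 + 4)/B = 9/B)
M(12, -11)*(F(-1) + J) = 11*(9/(-1) + 9) = 11*(9*(-1) + 9) = 11*(-9 + 9) = 11*0 = 0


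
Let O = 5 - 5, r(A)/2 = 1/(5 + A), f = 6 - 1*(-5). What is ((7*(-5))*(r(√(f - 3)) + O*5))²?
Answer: 161700/289 - 98000*√2/289 ≈ 79.955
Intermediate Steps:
f = 11 (f = 6 + 5 = 11)
r(A) = 2/(5 + A)
O = 0
((7*(-5))*(r(√(f - 3)) + O*5))² = ((7*(-5))*(2/(5 + √(11 - 3)) + 0*5))² = (-35*(2/(5 + √8) + 0))² = (-35*(2/(5 + 2*√2) + 0))² = (-70/(5 + 2*√2))² = 4900/(5 + 2*√2)²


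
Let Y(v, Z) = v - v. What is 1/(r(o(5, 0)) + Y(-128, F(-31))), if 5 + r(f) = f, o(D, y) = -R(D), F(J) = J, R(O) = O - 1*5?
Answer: -⅕ ≈ -0.20000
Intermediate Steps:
R(O) = -5 + O (R(O) = O - 5 = -5 + O)
Y(v, Z) = 0
o(D, y) = 5 - D (o(D, y) = -(-5 + D) = 5 - D)
r(f) = -5 + f
1/(r(o(5, 0)) + Y(-128, F(-31))) = 1/((-5 + (5 - 1*5)) + 0) = 1/((-5 + (5 - 5)) + 0) = 1/((-5 + 0) + 0) = 1/(-5 + 0) = 1/(-5) = -⅕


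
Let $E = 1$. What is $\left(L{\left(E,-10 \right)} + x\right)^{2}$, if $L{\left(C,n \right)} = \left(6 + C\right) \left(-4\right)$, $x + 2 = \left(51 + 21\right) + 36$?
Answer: $6084$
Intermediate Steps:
$x = 106$ ($x = -2 + \left(\left(51 + 21\right) + 36\right) = -2 + \left(72 + 36\right) = -2 + 108 = 106$)
$L{\left(C,n \right)} = -24 - 4 C$
$\left(L{\left(E,-10 \right)} + x\right)^{2} = \left(\left(-24 - 4\right) + 106\right)^{2} = \left(-28 + 106\right)^{2} = 78^{2} = 6084$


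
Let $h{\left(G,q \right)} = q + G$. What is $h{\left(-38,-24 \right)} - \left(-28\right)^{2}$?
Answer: $-846$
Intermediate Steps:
$h{\left(G,q \right)} = G + q$
$h{\left(-38,-24 \right)} - \left(-28\right)^{2} = \left(-38 - 24\right) - \left(-28\right)^{2} = -62 - 784 = -846$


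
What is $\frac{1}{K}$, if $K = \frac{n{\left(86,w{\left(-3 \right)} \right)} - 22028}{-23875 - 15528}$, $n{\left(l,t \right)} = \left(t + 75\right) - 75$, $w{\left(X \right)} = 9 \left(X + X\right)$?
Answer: $\frac{39403}{22082} \approx 1.7844$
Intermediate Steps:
$w{\left(X \right)} = 18 X$ ($w{\left(X \right)} = 9 \cdot 2 X = 18 X$)
$n{\left(l,t \right)} = t$ ($n{\left(l,t \right)} = \left(75 + t\right) - 75 = t$)
$K = \frac{22082}{39403}$ ($K = \frac{18 \left(-3\right) - 22028}{-23875 - 15528} = \frac{-54 - 22028}{-39403} = \left(-22082\right) \left(- \frac{1}{39403}\right) = \frac{22082}{39403} \approx 0.56041$)
$\frac{1}{K} = \frac{1}{\frac{22082}{39403}} = \frac{39403}{22082}$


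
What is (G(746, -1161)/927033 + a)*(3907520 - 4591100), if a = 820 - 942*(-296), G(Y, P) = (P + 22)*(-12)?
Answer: -59071940799486240/309011 ≈ -1.9116e+11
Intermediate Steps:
G(Y, P) = -264 - 12*P (G(Y, P) = (22 + P)*(-12) = -264 - 12*P)
a = 279652 (a = 820 + 278832 = 279652)
(G(746, -1161)/927033 + a)*(3907520 - 4591100) = ((-264 - 12*(-1161))/927033 + 279652)*(3907520 - 4591100) = ((-264 + 13932)*(1/927033) + 279652)*(-683580) = (13668*(1/927033) + 279652)*(-683580) = (4556/309011 + 279652)*(-683580) = (86415548728/309011)*(-683580) = -59071940799486240/309011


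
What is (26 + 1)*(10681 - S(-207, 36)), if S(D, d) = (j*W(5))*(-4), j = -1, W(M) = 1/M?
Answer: 1441827/5 ≈ 2.8837e+5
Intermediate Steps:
S(D, d) = ⅘ (S(D, d) = -1/5*(-4) = -1*⅕*(-4) = -⅕*(-4) = ⅘)
(26 + 1)*(10681 - S(-207, 36)) = (26 + 1)*(10681 - 1*⅘) = 27*(10681 - ⅘) = 27*(53401/5) = 1441827/5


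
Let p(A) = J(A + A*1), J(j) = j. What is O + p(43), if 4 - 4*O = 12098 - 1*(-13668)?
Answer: -12709/2 ≈ -6354.5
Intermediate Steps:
p(A) = 2*A (p(A) = A + A*1 = A + A = 2*A)
O = -12881/2 (O = 1 - (12098 - 1*(-13668))/4 = 1 - (12098 + 13668)/4 = 1 - 1/4*25766 = 1 - 12883/2 = -12881/2 ≈ -6440.5)
O + p(43) = -12881/2 + 2*43 = -12881/2 + 86 = -12709/2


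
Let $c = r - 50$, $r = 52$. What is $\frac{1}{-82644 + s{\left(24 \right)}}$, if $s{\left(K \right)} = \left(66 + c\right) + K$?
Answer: $- \frac{1}{82552} \approx -1.2114 \cdot 10^{-5}$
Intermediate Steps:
$c = 2$ ($c = 52 - 50 = 2$)
$s{\left(K \right)} = 68 + K$ ($s{\left(K \right)} = \left(66 + 2\right) + K = 68 + K$)
$\frac{1}{-82644 + s{\left(24 \right)}} = \frac{1}{-82644 + \left(68 + 24\right)} = \frac{1}{-82644 + 92} = \frac{1}{-82552} = - \frac{1}{82552}$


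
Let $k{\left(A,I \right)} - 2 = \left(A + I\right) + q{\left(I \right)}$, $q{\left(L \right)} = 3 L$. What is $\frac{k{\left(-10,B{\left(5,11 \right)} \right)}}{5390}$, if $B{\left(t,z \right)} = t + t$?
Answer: $\frac{16}{2695} \approx 0.0059369$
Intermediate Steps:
$B{\left(t,z \right)} = 2 t$
$k{\left(A,I \right)} = 2 + A + 4 I$ ($k{\left(A,I \right)} = 2 + \left(\left(A + I\right) + 3 I\right) = 2 + \left(A + 4 I\right) = 2 + A + 4 I$)
$\frac{k{\left(-10,B{\left(5,11 \right)} \right)}}{5390} = \frac{2 - 10 + 4 \cdot 2 \cdot 5}{5390} = \left(2 - 10 + 4 \cdot 10\right) \frac{1}{5390} = \left(2 - 10 + 40\right) \frac{1}{5390} = 32 \cdot \frac{1}{5390} = \frac{16}{2695}$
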